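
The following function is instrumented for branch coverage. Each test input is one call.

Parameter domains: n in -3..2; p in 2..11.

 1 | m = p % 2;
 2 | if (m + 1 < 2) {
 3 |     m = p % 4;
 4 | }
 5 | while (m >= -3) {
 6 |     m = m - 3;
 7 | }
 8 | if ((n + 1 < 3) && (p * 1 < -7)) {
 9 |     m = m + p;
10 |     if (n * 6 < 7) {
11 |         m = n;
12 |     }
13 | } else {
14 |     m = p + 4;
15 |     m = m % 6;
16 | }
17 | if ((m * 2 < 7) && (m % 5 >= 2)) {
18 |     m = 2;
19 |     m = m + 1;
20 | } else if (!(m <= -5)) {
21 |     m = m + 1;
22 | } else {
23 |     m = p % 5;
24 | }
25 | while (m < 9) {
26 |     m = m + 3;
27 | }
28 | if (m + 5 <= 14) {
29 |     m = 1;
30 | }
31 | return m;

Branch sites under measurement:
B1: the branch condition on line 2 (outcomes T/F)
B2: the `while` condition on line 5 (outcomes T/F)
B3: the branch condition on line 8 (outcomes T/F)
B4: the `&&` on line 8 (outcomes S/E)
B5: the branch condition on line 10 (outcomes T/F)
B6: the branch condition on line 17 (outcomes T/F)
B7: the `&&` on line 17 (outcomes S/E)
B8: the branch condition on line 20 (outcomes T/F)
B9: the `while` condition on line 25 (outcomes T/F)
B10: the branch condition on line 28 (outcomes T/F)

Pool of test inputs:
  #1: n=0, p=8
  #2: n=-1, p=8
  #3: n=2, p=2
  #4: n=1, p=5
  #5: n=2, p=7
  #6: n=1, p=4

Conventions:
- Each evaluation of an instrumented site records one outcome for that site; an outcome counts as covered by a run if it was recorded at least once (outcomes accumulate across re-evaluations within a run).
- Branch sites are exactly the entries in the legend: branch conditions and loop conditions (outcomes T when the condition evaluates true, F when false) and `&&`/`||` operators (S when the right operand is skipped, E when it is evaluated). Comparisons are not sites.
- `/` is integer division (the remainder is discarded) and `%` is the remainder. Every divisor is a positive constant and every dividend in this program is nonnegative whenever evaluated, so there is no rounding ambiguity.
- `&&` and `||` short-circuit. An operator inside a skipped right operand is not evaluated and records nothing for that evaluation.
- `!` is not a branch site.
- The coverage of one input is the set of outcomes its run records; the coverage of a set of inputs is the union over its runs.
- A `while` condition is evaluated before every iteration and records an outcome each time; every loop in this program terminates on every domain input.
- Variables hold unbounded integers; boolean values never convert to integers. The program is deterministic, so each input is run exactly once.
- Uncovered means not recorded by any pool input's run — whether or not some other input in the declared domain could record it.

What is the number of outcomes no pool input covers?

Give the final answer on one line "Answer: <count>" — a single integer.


input #1, n=0, p=8: events B1->T, B2->T, B2->T, B2->F, B4->E, B3->F, B7->E, B6->F, B8->T, B9->T, B9->T, B9->T, B9->F, B10->F; outcomes B1=T, B2=T, B2=F, B3=F, B4=E, B6=F, B7=E, B8=T, B9=T, B9=F, B10=F
input #2, n=-1, p=8: events B1->T, B2->T, B2->T, B2->F, B4->E, B3->F, B7->E, B6->F, B8->T, B9->T, B9->T, B9->T, B9->F, B10->F; outcomes B1=T, B2=T, B2=F, B3=F, B4=E, B6=F, B7=E, B8=T, B9=T, B9=F, B10=F
input #3, n=2, p=2: events B1->T, B2->T, B2->T, B2->F, B4->S, B3->F, B7->E, B6->F, B8->T, B9->T, B9->T, B9->T, B9->F, B10->F; outcomes B1=T, B2=T, B2=F, B3=F, B4=S, B6=F, B7=E, B8=T, B9=T, B9=F, B10=F
input #4, n=1, p=5: events B1->F, B2->T, B2->T, B2->F, B4->E, B3->F, B7->E, B6->T, B9->T, B9->T, B9->F, B10->T; outcomes B1=F, B2=T, B2=F, B3=F, B4=E, B6=T, B7=E, B9=T, B9=F, B10=T
input #5, n=2, p=7: events B1->F, B2->T, B2->T, B2->F, B4->S, B3->F, B7->S, B6->F, B8->T, B9->T, B9->F, B10->T; outcomes B1=F, B2=T, B2=F, B3=F, B4=S, B6=F, B7=S, B8=T, B9=T, B9=F, B10=T
input #6, n=1, p=4: events B1->T, B2->T, B2->T, B2->F, B4->E, B3->F, B7->E, B6->T, B9->T, B9->T, B9->F, B10->T; outcomes B1=T, B2=T, B2=F, B3=F, B4=E, B6=T, B7=E, B9=T, B9=F, B10=T
union over the pool: B1=T, B1=F, B2=T, B2=F, B3=F, B4=S, B4=E, B6=T, B6=F, B7=S, B7=E, B8=T, B9=T, B9=F, B10=T, B10=F
uncovered (4 of 20): B3=T, B5=T, B5=F, B8=F
Answer: 4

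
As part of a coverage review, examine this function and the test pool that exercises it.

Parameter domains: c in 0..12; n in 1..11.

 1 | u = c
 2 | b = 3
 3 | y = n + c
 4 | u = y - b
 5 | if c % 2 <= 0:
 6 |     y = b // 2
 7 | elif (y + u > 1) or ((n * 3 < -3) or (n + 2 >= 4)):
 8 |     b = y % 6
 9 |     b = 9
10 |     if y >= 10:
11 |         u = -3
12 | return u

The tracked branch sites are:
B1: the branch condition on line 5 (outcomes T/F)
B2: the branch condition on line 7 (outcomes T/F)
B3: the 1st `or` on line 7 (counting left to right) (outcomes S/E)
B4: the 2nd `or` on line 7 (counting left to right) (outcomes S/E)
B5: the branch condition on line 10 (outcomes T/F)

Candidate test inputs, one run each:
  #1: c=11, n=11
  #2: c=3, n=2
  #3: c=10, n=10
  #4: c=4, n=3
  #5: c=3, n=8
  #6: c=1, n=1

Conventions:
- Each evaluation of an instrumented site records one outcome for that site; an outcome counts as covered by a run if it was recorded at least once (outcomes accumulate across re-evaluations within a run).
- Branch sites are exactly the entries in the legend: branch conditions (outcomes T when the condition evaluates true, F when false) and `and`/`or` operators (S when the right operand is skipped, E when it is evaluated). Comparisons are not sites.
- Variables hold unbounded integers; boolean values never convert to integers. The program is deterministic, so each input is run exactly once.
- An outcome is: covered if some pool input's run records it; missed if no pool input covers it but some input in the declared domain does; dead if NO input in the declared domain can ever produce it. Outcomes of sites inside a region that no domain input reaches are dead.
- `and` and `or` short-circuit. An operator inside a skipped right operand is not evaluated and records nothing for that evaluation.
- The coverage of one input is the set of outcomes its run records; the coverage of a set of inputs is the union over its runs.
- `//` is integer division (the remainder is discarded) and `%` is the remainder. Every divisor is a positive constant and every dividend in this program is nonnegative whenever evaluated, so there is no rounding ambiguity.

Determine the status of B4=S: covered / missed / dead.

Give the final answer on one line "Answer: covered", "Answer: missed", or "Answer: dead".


no pool input records B4=S
checking all 143 inputs in the declared domain: B4=S is never recorded -> dead
Answer: dead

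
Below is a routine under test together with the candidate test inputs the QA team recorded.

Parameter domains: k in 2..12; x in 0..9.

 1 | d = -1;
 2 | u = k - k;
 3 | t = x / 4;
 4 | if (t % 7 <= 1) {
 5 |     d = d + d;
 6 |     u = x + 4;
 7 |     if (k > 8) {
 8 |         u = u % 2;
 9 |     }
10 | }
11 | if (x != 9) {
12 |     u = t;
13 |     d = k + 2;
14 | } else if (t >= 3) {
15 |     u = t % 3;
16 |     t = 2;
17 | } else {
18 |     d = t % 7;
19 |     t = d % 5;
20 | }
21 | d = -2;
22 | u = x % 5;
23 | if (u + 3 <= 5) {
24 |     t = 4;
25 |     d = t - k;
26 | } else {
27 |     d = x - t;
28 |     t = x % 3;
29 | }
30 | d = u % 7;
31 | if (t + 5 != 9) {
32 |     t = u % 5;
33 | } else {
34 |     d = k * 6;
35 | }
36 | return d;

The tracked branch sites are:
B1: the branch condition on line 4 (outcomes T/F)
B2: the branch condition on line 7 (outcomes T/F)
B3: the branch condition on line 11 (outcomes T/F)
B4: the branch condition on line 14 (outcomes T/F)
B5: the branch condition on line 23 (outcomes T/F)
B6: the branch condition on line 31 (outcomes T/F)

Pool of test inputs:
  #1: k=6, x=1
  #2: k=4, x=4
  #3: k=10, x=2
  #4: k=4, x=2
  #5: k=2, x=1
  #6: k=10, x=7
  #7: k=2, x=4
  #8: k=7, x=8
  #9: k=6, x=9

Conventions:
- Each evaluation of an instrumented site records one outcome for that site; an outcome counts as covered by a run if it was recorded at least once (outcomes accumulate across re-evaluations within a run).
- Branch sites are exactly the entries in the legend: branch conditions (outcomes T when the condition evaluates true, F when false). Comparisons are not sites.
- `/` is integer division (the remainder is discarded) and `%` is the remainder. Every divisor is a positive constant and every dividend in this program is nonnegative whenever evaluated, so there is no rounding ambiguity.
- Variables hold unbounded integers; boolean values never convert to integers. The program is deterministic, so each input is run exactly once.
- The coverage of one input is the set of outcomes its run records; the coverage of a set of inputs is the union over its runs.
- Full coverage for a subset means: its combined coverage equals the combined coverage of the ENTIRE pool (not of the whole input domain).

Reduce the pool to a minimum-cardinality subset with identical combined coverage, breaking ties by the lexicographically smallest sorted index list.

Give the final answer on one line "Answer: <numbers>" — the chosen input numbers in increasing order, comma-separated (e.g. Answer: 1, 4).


input #1, k=6, x=1: events B1->T, B2->F, B3->T, B5->T, B6->F; outcomes B1=T, B2=F, B3=T, B5=T, B6=F
input #2, k=4, x=4: events B1->T, B2->F, B3->T, B5->F, B6->T; outcomes B1=T, B2=F, B3=T, B5=F, B6=T
input #3, k=10, x=2: events B1->T, B2->T, B3->T, B5->T, B6->F; outcomes B1=T, B2=T, B3=T, B5=T, B6=F
input #4, k=4, x=2: events B1->T, B2->F, B3->T, B5->T, B6->F; outcomes B1=T, B2=F, B3=T, B5=T, B6=F
input #5, k=2, x=1: events B1->T, B2->F, B3->T, B5->T, B6->F; outcomes B1=T, B2=F, B3=T, B5=T, B6=F
input #6, k=10, x=7: events B1->T, B2->T, B3->T, B5->T, B6->F; outcomes B1=T, B2=T, B3=T, B5=T, B6=F
input #7, k=2, x=4: events B1->T, B2->F, B3->T, B5->F, B6->T; outcomes B1=T, B2=F, B3=T, B5=F, B6=T
input #8, k=7, x=8: events B1->F, B3->T, B5->F, B6->T; outcomes B1=F, B3=T, B5=F, B6=T
input #9, k=6, x=9: events B1->F, B3->F, B4->F, B5->F, B6->T; outcomes B1=F, B3=F, B4=F, B5=F, B6=T
union over all inputs: B1=T, B1=F, B2=T, B2=F, B3=T, B3=F, B4=F, B5=T, B5=F, B6=T, B6=F (11 outcomes)
size 1 is not enough: best union over all size-1 subsets is 5/11
size 2 is not enough: best union over all size-2 subsets is 10/11
at size 3, {1, 3, 9} reaches all 11 outcomes; every lexicographically earlier size-3 subset fails
Answer: 1, 3, 9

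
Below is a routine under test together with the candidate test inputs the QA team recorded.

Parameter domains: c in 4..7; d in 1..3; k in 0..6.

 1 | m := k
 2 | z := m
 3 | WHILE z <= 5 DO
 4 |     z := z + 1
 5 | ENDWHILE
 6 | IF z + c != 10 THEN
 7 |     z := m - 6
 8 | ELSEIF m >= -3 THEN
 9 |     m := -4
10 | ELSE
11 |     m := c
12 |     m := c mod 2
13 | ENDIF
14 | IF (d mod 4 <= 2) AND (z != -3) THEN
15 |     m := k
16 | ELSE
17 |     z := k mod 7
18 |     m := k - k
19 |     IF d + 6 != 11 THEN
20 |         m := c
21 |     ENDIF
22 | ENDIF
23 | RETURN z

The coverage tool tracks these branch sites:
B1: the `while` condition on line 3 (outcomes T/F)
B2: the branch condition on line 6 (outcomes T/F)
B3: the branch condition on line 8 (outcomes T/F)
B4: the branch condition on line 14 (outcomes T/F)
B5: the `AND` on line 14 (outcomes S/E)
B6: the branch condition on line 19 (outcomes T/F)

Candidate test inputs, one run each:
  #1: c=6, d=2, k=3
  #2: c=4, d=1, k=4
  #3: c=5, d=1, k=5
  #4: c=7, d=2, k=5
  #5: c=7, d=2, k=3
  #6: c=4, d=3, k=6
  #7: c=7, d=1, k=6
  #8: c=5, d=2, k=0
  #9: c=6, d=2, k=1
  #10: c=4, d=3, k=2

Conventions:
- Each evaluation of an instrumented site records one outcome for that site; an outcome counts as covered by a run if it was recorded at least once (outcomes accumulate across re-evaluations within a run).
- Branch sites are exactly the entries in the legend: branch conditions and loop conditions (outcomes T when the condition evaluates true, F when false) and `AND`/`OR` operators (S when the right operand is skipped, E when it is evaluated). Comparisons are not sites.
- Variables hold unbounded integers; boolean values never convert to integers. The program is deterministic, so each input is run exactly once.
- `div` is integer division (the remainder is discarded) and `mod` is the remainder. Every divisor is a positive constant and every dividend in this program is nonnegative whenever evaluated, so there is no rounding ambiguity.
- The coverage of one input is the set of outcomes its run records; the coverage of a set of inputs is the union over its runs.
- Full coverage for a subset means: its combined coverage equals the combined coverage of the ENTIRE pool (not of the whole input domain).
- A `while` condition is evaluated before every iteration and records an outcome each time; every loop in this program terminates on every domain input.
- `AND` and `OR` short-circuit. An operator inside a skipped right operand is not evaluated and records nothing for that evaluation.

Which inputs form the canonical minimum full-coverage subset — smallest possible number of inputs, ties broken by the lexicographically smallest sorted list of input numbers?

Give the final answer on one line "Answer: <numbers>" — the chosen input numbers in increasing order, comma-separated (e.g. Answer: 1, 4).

input #1 (c=6, d=2, k=3): covers B1=T, B1=F, B2=T, B4=F, B5=E, B6=T
input #2 (c=4, d=1, k=4): covers B1=T, B1=F, B2=F, B3=T, B4=T, B5=E
input #3 (c=5, d=1, k=5): covers B1=T, B1=F, B2=T, B4=T, B5=E
input #4 (c=7, d=2, k=5): covers B1=T, B1=F, B2=T, B4=T, B5=E
input #5 (c=7, d=2, k=3): covers B1=T, B1=F, B2=T, B4=F, B5=E, B6=T
input #6 (c=4, d=3, k=6): covers B1=F, B2=F, B3=T, B4=F, B5=S, B6=T
input #7 (c=7, d=1, k=6): covers B1=F, B2=T, B4=T, B5=E
input #8 (c=5, d=2, k=0): covers B1=T, B1=F, B2=T, B4=T, B5=E
input #9 (c=6, d=2, k=1): covers B1=T, B1=F, B2=T, B4=T, B5=E
input #10 (c=4, d=3, k=2): covers B1=T, B1=F, B2=F, B3=T, B4=F, B5=S, B6=T
together the pool reaches 10 outcomes: B1=T, B1=F, B2=T, B2=F, B3=T, B4=T, B4=F, B5=S, B5=E, B6=T
size 1 is not enough: best union over all size-1 subsets is 7/10
the canonical winner is {3, 6}: size 2, full 10-outcome coverage, earliest index list among size-2 covers

Answer: 3, 6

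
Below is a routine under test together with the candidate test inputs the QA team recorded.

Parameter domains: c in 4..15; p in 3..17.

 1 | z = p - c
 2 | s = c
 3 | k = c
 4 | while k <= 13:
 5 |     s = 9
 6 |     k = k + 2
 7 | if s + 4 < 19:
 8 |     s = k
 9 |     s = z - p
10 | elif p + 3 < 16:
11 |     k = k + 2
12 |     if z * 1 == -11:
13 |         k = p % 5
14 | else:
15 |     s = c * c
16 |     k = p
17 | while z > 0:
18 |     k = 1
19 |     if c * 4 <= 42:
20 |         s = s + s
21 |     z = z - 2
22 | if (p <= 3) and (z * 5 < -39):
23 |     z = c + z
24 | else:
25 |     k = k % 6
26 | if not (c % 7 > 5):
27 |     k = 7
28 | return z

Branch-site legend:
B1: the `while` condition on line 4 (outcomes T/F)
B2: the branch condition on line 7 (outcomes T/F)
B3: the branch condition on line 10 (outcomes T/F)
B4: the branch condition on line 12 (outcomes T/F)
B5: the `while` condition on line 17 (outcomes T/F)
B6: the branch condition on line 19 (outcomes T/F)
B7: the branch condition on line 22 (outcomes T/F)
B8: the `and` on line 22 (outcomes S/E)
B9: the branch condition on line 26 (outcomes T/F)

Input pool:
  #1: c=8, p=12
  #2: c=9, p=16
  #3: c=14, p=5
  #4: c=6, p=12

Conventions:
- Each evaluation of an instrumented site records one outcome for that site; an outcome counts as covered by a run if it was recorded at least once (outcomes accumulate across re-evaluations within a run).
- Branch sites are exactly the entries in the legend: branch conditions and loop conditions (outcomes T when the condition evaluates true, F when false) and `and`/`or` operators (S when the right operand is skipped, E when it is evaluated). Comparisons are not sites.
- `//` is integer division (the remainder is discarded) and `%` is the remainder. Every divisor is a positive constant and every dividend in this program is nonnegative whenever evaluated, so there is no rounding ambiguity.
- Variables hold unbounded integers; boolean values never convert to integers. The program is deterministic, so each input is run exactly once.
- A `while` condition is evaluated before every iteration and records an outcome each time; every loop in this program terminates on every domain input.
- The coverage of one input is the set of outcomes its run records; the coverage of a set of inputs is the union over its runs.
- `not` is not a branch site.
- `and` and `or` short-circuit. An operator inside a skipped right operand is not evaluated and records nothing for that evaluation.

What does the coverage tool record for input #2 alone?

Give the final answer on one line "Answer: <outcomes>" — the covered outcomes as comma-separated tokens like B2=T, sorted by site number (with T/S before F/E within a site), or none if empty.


Simulating input #2 (c=9, p=16) step by step:
  B1->T, B1->T, B1->T, B1->F, B2->T, B5->T, B6->T, B5->T, B6->T, B5->T
  B6->T, B5->T, B6->T, B5->F, B8->S, B7->F, B9->T
deduplicating events, the covered set is: B1=T, B1=F, B2=T, B5=T, B5=F, B6=T, B7=F, B8=S, B9=T
Answer: B1=T, B1=F, B2=T, B5=T, B5=F, B6=T, B7=F, B8=S, B9=T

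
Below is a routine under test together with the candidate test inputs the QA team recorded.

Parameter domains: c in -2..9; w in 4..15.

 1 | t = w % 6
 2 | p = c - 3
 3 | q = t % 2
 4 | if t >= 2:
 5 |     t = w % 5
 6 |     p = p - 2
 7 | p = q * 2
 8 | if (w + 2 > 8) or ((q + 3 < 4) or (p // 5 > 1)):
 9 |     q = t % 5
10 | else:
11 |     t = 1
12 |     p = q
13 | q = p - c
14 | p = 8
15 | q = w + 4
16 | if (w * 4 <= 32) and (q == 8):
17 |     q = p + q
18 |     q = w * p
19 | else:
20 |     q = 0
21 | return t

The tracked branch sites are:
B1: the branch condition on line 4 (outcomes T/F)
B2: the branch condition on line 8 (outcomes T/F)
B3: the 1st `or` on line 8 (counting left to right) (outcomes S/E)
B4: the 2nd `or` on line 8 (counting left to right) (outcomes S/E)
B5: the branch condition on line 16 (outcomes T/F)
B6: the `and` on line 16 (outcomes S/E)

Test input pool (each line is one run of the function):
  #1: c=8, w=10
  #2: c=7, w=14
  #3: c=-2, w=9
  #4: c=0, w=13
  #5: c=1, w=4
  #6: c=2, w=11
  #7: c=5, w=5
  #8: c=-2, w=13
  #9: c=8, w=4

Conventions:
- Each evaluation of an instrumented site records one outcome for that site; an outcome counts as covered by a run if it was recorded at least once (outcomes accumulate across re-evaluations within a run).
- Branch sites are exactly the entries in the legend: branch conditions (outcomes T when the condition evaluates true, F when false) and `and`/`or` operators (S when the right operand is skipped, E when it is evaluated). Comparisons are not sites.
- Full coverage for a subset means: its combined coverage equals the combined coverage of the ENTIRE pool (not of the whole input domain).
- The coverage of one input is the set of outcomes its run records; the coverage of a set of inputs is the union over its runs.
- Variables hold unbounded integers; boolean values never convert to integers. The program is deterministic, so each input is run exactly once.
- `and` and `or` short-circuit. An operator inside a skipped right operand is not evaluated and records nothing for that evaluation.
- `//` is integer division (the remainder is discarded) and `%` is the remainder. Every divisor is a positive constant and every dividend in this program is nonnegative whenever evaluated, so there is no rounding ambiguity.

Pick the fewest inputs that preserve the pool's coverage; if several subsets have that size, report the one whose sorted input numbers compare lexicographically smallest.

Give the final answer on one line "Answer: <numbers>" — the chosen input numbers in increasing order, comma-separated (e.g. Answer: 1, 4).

run #1 (c=8, w=10) runs B1->T, B3->S, B2->T, B6->S, B5->F; records B1=T, B2=T, B3=S, B5=F, B6=S
run #2 (c=7, w=14) runs B1->T, B3->S, B2->T, B6->S, B5->F; records B1=T, B2=T, B3=S, B5=F, B6=S
run #3 (c=-2, w=9) runs B1->T, B3->S, B2->T, B6->S, B5->F; records B1=T, B2=T, B3=S, B5=F, B6=S
run #4 (c=0, w=13) runs B1->F, B3->S, B2->T, B6->S, B5->F; records B1=F, B2=T, B3=S, B5=F, B6=S
run #5 (c=1, w=4) runs B1->T, B3->E, B4->S, B2->T, B6->E, B5->T; records B1=T, B2=T, B3=E, B4=S, B5=T, B6=E
run #6 (c=2, w=11) runs B1->T, B3->S, B2->T, B6->S, B5->F; records B1=T, B2=T, B3=S, B5=F, B6=S
run #7 (c=5, w=5) runs B1->T, B3->E, B4->E, B2->F, B6->E, B5->F; records B1=T, B2=F, B3=E, B4=E, B5=F, B6=E
run #8 (c=-2, w=13) runs B1->F, B3->S, B2->T, B6->S, B5->F; records B1=F, B2=T, B3=S, B5=F, B6=S
run #9 (c=8, w=4) runs B1->T, B3->E, B4->S, B2->T, B6->E, B5->T; records B1=T, B2=T, B3=E, B4=S, B5=T, B6=E
the full pool covers 12 outcomes: B1=T, B1=F, B2=T, B2=F, B3=S, B3=E, B4=S, B4=E, B5=T, B5=F, B6=S, B6=E
every size-1 subset falls short of the 12 outcomes (best: 6/12)
every size-2 subset falls short of the 12 outcomes (best: 10/12)
at size 3, {4, 5, 7} reaches all 12 outcomes; every lexicographically earlier size-3 subset fails

Answer: 4, 5, 7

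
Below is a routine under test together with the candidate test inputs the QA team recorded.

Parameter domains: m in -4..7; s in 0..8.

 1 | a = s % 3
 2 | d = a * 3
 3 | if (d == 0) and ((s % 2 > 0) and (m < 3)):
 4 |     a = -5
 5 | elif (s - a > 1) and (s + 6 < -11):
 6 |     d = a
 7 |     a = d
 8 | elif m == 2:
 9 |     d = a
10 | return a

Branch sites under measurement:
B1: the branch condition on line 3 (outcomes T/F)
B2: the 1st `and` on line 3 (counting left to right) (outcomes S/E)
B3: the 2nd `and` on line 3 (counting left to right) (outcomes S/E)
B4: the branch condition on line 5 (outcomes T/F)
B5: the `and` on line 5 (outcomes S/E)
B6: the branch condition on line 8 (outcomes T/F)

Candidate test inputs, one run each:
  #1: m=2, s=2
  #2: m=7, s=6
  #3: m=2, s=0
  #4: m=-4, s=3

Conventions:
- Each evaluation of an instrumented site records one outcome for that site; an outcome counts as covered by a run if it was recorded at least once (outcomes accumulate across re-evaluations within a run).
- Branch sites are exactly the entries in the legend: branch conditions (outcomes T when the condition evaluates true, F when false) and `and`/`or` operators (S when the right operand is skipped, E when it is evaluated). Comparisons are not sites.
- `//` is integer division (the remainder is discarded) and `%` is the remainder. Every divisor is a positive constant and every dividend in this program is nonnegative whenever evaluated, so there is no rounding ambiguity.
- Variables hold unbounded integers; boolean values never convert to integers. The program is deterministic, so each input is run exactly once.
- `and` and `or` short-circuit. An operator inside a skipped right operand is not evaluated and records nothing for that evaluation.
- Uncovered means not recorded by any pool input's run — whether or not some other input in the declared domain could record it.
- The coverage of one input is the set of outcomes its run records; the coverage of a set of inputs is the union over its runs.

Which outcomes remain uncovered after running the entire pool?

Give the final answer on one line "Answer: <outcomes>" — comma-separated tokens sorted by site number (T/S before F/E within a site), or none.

test 1 (m=2, s=2) fires B2->S, B1->F, B5->S, B4->F, B6->T; hits B1=F, B2=S, B4=F, B5=S, B6=T
test 2 (m=7, s=6) fires B2->E, B3->S, B1->F, B5->E, B4->F, B6->F; hits B1=F, B2=E, B3=S, B4=F, B5=E, B6=F
test 3 (m=2, s=0) fires B2->E, B3->S, B1->F, B5->S, B4->F, B6->T; hits B1=F, B2=E, B3=S, B4=F, B5=S, B6=T
test 4 (m=-4, s=3) fires B2->E, B3->E, B1->T; hits B1=T, B2=E, B3=E
union over the pool: B1=T, B1=F, B2=S, B2=E, B3=S, B3=E, B4=F, B5=S, B5=E, B6=T, B6=F
uncovered (1 of 12): B4=T

Answer: B4=T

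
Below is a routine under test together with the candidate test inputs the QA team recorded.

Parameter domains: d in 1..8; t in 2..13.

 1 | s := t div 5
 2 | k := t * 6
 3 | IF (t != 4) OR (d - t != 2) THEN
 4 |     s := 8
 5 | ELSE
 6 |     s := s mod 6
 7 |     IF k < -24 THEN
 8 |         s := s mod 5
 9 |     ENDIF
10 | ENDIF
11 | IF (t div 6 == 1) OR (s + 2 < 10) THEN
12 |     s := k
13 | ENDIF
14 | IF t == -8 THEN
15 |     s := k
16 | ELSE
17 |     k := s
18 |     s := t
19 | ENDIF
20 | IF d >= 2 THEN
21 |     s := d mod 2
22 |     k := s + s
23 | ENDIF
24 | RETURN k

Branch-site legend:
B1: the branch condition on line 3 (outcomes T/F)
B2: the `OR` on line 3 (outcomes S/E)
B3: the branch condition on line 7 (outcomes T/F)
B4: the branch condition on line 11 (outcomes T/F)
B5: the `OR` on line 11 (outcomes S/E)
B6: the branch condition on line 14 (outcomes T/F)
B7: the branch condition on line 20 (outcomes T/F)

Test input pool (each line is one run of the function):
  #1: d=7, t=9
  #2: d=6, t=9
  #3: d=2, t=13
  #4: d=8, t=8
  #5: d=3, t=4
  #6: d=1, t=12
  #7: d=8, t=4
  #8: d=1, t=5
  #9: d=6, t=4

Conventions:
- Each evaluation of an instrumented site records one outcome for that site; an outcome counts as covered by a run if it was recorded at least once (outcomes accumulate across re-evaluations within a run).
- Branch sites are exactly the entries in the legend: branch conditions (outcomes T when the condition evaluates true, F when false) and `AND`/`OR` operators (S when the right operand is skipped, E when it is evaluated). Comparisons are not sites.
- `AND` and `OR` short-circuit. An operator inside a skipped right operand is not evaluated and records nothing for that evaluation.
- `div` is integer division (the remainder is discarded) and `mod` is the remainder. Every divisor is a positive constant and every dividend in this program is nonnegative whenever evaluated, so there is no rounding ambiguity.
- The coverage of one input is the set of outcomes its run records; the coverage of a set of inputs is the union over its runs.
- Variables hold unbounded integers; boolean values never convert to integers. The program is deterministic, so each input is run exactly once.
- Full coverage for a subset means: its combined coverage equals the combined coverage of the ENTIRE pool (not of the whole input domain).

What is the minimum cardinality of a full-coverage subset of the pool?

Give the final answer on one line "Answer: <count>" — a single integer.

input #1 (d=7, t=9): events B2->S, B1->T, B5->S, B4->T, B6->F, B7->T; covers B1=T, B2=S, B4=T, B5=S, B6=F, B7=T
input #2 (d=6, t=9): events B2->S, B1->T, B5->S, B4->T, B6->F, B7->T; covers B1=T, B2=S, B4=T, B5=S, B6=F, B7=T
input #3 (d=2, t=13): events B2->S, B1->T, B5->E, B4->F, B6->F, B7->T; covers B1=T, B2=S, B4=F, B5=E, B6=F, B7=T
input #4 (d=8, t=8): events B2->S, B1->T, B5->S, B4->T, B6->F, B7->T; covers B1=T, B2=S, B4=T, B5=S, B6=F, B7=T
input #5 (d=3, t=4): events B2->E, B1->T, B5->E, B4->F, B6->F, B7->T; covers B1=T, B2=E, B4=F, B5=E, B6=F, B7=T
input #6 (d=1, t=12): events B2->S, B1->T, B5->E, B4->F, B6->F, B7->F; covers B1=T, B2=S, B4=F, B5=E, B6=F, B7=F
input #7 (d=8, t=4): events B2->E, B1->T, B5->E, B4->F, B6->F, B7->T; covers B1=T, B2=E, B4=F, B5=E, B6=F, B7=T
input #8 (d=1, t=5): events B2->S, B1->T, B5->E, B4->F, B6->F, B7->F; covers B1=T, B2=S, B4=F, B5=E, B6=F, B7=F
input #9 (d=6, t=4): events B2->E, B1->F, B3->F, B5->E, B4->T, B6->F, B7->T; covers B1=F, B2=E, B3=F, B4=T, B5=E, B6=F, B7=T
together the pool reaches 12 outcomes: B1=T, B1=F, B2=S, B2=E, B3=F, B4=T, B4=F, B5=S, B5=E, B6=F, B7=T, B7=F
size 1 is not enough: best union over all size-1 subsets is 7/12
size 2 is not enough: best union over all size-2 subsets is 11/12
size 3: inputs {1, 6, 9} cover all 12 outcomes, and no lexicographically smaller subset of this size does

Answer: 3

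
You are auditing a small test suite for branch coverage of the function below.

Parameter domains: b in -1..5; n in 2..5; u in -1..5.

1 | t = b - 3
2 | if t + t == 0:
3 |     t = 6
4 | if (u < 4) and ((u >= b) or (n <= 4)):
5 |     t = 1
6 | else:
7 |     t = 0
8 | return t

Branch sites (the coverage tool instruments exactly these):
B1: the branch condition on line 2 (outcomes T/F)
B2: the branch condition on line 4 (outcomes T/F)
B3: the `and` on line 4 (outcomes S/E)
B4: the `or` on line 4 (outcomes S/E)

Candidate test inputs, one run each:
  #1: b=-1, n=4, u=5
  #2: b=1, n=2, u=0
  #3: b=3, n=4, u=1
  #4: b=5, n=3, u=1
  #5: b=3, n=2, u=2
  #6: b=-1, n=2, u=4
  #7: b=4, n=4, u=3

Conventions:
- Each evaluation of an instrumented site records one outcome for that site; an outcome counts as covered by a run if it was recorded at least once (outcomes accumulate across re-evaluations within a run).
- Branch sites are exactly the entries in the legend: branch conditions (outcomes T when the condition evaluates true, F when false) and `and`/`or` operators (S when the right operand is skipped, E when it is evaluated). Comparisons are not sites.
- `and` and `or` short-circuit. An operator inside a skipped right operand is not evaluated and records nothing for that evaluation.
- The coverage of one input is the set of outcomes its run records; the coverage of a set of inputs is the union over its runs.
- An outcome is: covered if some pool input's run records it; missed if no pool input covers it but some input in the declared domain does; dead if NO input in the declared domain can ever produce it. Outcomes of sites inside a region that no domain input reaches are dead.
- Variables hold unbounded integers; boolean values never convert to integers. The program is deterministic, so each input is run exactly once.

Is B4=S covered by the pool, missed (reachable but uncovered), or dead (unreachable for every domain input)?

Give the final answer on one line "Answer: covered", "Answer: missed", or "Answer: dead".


no pool input records B4=S
but domain input (b=-1, n=2, u=-1) does record it -> reachable, so missed
Answer: missed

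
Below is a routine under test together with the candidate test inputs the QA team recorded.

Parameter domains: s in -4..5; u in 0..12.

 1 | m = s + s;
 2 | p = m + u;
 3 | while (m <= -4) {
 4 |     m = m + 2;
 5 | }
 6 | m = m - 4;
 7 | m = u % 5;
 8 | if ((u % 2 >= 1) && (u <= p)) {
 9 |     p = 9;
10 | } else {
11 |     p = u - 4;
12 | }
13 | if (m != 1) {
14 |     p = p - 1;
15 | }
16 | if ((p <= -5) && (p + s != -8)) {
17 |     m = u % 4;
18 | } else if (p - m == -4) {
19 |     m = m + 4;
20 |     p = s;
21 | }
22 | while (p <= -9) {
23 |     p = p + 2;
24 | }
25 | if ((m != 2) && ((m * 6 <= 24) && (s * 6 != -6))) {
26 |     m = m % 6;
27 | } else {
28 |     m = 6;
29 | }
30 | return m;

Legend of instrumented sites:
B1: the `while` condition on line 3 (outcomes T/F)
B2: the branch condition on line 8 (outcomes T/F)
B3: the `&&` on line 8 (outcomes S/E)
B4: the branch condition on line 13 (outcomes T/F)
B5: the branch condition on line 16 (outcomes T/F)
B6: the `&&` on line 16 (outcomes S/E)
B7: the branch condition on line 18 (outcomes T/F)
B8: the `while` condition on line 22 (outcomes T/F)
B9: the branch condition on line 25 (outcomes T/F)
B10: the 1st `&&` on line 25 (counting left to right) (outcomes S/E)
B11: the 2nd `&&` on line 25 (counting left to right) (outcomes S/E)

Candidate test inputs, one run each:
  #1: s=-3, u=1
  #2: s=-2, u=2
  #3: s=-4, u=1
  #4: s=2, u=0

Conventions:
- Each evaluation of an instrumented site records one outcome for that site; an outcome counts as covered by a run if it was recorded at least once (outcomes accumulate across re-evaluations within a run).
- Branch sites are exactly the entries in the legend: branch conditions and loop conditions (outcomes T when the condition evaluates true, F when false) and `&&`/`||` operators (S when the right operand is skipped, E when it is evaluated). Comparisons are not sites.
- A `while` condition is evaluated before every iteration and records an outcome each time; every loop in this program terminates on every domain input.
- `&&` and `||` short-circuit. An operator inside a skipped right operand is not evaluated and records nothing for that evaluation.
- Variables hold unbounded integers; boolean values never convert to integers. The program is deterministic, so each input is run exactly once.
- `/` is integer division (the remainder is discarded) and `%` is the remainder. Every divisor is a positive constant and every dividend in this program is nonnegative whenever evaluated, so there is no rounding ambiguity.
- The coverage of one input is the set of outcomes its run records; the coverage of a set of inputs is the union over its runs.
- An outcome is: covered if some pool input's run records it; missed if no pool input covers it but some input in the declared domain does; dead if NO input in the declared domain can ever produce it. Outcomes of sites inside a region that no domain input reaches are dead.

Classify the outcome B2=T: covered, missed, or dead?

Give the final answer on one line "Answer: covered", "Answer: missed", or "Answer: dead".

no pool input records B2=T
but domain input (s=0, u=1) does record it -> reachable, so missed

Answer: missed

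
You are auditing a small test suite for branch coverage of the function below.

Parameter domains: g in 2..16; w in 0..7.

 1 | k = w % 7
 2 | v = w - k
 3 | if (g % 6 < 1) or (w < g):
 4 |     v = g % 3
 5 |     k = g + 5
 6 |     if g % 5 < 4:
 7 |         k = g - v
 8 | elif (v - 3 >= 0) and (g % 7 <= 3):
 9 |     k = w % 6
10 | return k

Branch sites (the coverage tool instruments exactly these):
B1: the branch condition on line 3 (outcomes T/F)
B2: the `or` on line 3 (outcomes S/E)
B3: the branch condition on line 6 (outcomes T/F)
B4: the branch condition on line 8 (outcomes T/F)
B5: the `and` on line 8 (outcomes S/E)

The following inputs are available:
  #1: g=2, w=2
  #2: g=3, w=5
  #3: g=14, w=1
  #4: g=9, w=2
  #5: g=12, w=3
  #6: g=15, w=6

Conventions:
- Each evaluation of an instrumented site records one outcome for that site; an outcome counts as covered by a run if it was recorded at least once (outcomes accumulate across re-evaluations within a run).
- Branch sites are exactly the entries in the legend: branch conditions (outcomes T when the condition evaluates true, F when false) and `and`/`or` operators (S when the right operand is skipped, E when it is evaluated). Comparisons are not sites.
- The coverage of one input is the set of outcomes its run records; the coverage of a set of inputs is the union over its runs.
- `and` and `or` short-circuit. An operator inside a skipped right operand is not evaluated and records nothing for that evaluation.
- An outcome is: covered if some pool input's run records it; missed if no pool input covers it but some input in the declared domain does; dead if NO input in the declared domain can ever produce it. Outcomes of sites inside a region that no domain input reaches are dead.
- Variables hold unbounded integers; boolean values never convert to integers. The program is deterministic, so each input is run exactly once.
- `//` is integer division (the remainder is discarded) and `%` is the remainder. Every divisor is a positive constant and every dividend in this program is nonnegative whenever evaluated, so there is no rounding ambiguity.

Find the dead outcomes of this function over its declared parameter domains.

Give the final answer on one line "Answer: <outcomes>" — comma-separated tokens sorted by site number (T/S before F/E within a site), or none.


checking every outcome against all 120 domain inputs:
  reachable outcomes have witnesses, e.g. B1=T (e.g. g=2, w=0), B1=F (e.g. g=2, w=2), B2=S (e.g. g=6, w=0), B2=E (e.g. g=2, w=0)
Answer: none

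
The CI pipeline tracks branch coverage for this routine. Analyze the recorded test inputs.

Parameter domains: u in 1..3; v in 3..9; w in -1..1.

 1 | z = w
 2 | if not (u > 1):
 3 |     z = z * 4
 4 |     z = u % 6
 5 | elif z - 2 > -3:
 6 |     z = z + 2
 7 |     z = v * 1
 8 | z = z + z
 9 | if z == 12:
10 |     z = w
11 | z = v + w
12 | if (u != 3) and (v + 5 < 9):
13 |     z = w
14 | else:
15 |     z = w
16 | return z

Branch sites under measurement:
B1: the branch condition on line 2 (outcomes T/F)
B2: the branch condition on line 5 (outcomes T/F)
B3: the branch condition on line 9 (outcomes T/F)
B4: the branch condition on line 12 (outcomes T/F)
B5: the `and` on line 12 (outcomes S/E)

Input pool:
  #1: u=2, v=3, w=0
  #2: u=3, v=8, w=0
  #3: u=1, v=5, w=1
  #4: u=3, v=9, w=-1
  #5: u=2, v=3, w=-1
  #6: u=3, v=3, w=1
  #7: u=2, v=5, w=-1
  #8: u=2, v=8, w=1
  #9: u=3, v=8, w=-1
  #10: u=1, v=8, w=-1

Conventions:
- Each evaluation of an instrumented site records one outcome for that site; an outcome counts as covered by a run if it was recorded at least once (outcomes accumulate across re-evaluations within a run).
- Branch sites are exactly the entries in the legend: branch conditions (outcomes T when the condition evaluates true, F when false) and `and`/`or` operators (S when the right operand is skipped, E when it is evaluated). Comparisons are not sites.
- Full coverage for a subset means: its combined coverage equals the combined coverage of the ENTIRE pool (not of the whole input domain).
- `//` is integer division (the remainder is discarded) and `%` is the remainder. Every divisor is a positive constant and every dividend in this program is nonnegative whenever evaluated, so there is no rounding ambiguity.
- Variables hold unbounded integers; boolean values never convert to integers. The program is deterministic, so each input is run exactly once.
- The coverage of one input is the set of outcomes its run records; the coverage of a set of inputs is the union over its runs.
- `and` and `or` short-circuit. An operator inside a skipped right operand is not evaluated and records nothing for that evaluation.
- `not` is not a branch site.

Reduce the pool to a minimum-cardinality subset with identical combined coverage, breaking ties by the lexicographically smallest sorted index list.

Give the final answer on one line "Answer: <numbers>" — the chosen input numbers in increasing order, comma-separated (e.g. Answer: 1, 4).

test 1 (u=2, v=3, w=0) hits B1=F, B2=T, B3=F, B4=T, B5=E
test 2 (u=3, v=8, w=0) hits B1=F, B2=T, B3=F, B4=F, B5=S
test 3 (u=1, v=5, w=1) hits B1=T, B3=F, B4=F, B5=E
test 4 (u=3, v=9, w=-1) hits B1=F, B2=F, B3=F, B4=F, B5=S
test 5 (u=2, v=3, w=-1) hits B1=F, B2=F, B3=F, B4=T, B5=E
test 6 (u=3, v=3, w=1) hits B1=F, B2=T, B3=F, B4=F, B5=S
test 7 (u=2, v=5, w=-1) hits B1=F, B2=F, B3=F, B4=F, B5=E
test 8 (u=2, v=8, w=1) hits B1=F, B2=T, B3=F, B4=F, B5=E
test 9 (u=3, v=8, w=-1) hits B1=F, B2=F, B3=F, B4=F, B5=S
test 10 (u=1, v=8, w=-1) hits B1=T, B3=F, B4=F, B5=E
the full pool covers 9 outcomes: B1=T, B1=F, B2=T, B2=F, B3=F, B4=T, B4=F, B5=S, B5=E
every size-1 subset falls short of the 9 outcomes (best: 5/9)
every size-2 subset falls short of the 9 outcomes (best: 8/9)
inputs {1, 3, 4} (size 3) cover everything; no size-3 subset with a lexicographically smaller index list covers all 9

Answer: 1, 3, 4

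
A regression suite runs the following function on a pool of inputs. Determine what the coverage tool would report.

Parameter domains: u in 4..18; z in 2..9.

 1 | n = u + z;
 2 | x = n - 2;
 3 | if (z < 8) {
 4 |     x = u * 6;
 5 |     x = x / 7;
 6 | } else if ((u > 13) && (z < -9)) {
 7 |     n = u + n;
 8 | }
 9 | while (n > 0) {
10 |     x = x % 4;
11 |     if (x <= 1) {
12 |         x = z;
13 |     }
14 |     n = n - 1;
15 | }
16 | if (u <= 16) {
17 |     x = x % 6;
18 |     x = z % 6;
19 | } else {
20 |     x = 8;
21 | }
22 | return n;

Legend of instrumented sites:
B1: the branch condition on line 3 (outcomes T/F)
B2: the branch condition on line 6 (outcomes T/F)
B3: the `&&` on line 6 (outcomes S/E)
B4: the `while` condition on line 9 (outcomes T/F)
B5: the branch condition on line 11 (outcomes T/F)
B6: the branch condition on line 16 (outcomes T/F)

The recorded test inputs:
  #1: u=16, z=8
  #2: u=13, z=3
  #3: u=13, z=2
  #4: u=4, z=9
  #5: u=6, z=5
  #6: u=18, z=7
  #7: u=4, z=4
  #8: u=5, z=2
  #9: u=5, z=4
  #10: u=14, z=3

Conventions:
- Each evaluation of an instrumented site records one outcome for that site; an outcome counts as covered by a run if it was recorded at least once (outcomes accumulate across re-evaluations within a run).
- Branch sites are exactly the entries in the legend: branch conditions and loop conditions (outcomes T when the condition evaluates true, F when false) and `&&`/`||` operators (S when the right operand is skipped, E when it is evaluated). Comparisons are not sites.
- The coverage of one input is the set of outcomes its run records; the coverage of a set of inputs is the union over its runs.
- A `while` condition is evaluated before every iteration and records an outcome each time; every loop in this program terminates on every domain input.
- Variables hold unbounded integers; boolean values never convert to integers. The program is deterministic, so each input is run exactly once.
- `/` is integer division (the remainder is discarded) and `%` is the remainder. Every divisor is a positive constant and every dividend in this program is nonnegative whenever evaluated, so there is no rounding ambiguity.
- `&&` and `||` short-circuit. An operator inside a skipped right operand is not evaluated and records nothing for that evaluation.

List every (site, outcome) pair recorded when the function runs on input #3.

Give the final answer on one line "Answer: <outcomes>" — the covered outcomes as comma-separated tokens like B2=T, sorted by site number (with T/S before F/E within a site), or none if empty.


Simulating input #3 (u=13, z=2) step by step:
  B1->T, B4->T, B5->F, B4->T, B5->F, B4->T, B5->F, B4->T, B5->F, B4->T
  B5->F, B4->T, B5->F, B4->T, B5->F, B4->T, B5->F, B4->T, B5->F, B4->T
  B5->F, B4->T, B5->F, B4->T, B5->F, B4->T, B5->F, B4->T, B5->F, B4->T
  B5->F, B4->F, B6->T
distinct outcomes covered: B1=T, B4=T, B4=F, B5=F, B6=T
Answer: B1=T, B4=T, B4=F, B5=F, B6=T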